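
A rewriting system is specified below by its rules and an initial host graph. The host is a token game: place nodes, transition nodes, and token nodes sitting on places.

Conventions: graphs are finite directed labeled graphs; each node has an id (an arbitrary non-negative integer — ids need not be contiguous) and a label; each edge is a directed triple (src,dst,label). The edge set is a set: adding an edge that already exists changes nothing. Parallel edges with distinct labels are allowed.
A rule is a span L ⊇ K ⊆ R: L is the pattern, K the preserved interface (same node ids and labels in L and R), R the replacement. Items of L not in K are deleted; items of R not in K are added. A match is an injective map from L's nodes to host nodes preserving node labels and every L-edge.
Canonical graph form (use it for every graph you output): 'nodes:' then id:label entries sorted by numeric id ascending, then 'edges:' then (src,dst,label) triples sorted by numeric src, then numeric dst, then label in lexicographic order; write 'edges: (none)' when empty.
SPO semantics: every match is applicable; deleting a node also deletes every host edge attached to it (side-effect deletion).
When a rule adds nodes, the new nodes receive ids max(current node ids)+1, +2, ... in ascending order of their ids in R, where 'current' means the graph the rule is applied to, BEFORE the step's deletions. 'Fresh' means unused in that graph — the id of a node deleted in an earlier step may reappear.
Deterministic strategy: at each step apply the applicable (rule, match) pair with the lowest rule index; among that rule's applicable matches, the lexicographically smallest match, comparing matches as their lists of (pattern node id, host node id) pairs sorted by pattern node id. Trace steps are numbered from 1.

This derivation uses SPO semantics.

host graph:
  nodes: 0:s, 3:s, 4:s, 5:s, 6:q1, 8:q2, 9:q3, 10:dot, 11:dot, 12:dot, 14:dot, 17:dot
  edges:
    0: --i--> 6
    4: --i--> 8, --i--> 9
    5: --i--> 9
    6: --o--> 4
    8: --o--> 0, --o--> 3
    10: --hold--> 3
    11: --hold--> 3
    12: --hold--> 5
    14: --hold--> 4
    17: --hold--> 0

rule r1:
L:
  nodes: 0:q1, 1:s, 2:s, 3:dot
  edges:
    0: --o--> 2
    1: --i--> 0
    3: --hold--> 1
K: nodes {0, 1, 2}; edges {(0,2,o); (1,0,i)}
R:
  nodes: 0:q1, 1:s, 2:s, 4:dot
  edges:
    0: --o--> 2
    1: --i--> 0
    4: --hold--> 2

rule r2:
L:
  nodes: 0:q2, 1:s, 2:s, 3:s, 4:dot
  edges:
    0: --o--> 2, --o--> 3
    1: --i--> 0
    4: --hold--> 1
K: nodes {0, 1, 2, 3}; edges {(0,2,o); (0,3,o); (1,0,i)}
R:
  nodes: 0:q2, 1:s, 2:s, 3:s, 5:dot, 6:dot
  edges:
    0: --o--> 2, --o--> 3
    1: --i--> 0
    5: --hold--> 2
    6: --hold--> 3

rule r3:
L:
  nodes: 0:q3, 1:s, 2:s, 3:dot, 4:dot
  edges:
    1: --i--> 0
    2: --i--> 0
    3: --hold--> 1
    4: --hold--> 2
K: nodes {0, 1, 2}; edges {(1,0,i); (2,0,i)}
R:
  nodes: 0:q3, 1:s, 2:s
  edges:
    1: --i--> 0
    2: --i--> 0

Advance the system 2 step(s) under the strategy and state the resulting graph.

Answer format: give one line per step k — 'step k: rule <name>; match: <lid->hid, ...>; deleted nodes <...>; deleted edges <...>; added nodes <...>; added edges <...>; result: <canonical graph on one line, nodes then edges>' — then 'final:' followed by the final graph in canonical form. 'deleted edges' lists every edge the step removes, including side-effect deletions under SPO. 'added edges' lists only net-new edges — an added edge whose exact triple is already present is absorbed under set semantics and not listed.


step 1: rule r1; match: 0->6, 1->0, 2->4, 3->17; deleted nodes 17; deleted edges (17,0,hold); added nodes 18; added edges (18,4,hold); result: nodes: 0:s, 3:s, 4:s, 5:s, 6:q1, 8:q2, 9:q3, 10:dot, 11:dot, 12:dot, 14:dot, 18:dot edges: (0,6,i); (4,8,i); (4,9,i); (5,9,i); (6,4,o); (8,0,o); (8,3,o); (10,3,hold); (11,3,hold); (12,5,hold); (14,4,hold); (18,4,hold)
step 2: rule r2; match: 0->8, 1->4, 2->0, 3->3, 4->14; deleted nodes 14; deleted edges (14,4,hold); added nodes 19, 20; added edges (19,0,hold); (20,3,hold); result: nodes: 0:s, 3:s, 4:s, 5:s, 6:q1, 8:q2, 9:q3, 10:dot, 11:dot, 12:dot, 18:dot, 19:dot, 20:dot edges: (0,6,i); (4,8,i); (4,9,i); (5,9,i); (6,4,o); (8,0,o); (8,3,o); (10,3,hold); (11,3,hold); (12,5,hold); (18,4,hold); (19,0,hold); (20,3,hold)
final:
nodes: 0:s, 3:s, 4:s, 5:s, 6:q1, 8:q2, 9:q3, 10:dot, 11:dot, 12:dot, 18:dot, 19:dot, 20:dot
edges: (0,6,i); (4,8,i); (4,9,i); (5,9,i); (6,4,o); (8,0,o); (8,3,o); (10,3,hold); (11,3,hold); (12,5,hold); (18,4,hold); (19,0,hold); (20,3,hold)


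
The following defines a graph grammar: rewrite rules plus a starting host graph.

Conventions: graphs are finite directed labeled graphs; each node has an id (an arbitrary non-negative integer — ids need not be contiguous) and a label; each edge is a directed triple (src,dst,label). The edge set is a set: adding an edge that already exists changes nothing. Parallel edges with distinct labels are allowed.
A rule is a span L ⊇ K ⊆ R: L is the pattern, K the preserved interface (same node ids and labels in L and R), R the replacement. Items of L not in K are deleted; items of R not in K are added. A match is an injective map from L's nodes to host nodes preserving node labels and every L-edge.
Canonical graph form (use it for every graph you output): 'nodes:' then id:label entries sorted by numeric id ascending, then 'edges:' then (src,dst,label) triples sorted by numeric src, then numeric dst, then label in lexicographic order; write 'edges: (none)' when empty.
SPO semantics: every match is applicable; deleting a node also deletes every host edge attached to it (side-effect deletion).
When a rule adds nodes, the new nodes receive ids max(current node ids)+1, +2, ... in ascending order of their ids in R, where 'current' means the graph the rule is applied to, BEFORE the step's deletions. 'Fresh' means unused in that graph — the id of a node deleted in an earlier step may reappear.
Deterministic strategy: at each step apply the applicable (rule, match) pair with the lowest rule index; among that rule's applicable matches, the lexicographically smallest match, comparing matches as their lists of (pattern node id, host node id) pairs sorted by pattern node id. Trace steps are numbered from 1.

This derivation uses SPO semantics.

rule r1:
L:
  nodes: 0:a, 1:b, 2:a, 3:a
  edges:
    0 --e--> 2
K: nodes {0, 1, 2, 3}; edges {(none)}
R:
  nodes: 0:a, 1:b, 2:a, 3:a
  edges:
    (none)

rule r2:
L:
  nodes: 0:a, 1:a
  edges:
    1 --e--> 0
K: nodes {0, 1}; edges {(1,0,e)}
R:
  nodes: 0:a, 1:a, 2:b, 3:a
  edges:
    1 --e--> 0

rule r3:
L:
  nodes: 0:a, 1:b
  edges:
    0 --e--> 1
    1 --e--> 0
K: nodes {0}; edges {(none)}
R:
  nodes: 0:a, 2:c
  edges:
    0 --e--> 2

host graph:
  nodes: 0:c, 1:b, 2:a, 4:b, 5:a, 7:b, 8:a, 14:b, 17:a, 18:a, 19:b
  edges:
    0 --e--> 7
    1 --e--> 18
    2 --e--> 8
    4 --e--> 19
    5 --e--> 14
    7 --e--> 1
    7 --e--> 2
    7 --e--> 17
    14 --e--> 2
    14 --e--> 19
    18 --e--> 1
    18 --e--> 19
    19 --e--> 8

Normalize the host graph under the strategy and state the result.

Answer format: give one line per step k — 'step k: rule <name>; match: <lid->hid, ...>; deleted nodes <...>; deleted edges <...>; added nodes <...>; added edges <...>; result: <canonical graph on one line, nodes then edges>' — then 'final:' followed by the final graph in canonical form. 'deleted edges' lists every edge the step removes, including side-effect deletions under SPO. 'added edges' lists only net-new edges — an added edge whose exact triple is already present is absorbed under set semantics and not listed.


step 1: rule r1; match: 0->2, 1->1, 2->8, 3->5; deleted nodes (none); deleted edges (2,8,e); added nodes (none); added edges (none); result: nodes: 0:c, 1:b, 2:a, 4:b, 5:a, 7:b, 8:a, 14:b, 17:a, 18:a, 19:b edges: (0,7,e); (1,18,e); (4,19,e); (5,14,e); (7,1,e); (7,2,e); (7,17,e); (14,2,e); (14,19,e); (18,1,e); (18,19,e); (19,8,e)
step 2: rule r3; match: 0->18, 1->1; deleted nodes 1; deleted edges (1,18,e); (7,1,e); (18,1,e); added nodes 20; added edges (18,20,e); result: nodes: 0:c, 2:a, 4:b, 5:a, 7:b, 8:a, 14:b, 17:a, 18:a, 19:b, 20:c edges: (0,7,e); (4,19,e); (5,14,e); (7,2,e); (7,17,e); (14,2,e); (14,19,e); (18,19,e); (18,20,e); (19,8,e)
final:
nodes: 0:c, 2:a, 4:b, 5:a, 7:b, 8:a, 14:b, 17:a, 18:a, 19:b, 20:c
edges: (0,7,e); (4,19,e); (5,14,e); (7,2,e); (7,17,e); (14,2,e); (14,19,e); (18,19,e); (18,20,e); (19,8,e)


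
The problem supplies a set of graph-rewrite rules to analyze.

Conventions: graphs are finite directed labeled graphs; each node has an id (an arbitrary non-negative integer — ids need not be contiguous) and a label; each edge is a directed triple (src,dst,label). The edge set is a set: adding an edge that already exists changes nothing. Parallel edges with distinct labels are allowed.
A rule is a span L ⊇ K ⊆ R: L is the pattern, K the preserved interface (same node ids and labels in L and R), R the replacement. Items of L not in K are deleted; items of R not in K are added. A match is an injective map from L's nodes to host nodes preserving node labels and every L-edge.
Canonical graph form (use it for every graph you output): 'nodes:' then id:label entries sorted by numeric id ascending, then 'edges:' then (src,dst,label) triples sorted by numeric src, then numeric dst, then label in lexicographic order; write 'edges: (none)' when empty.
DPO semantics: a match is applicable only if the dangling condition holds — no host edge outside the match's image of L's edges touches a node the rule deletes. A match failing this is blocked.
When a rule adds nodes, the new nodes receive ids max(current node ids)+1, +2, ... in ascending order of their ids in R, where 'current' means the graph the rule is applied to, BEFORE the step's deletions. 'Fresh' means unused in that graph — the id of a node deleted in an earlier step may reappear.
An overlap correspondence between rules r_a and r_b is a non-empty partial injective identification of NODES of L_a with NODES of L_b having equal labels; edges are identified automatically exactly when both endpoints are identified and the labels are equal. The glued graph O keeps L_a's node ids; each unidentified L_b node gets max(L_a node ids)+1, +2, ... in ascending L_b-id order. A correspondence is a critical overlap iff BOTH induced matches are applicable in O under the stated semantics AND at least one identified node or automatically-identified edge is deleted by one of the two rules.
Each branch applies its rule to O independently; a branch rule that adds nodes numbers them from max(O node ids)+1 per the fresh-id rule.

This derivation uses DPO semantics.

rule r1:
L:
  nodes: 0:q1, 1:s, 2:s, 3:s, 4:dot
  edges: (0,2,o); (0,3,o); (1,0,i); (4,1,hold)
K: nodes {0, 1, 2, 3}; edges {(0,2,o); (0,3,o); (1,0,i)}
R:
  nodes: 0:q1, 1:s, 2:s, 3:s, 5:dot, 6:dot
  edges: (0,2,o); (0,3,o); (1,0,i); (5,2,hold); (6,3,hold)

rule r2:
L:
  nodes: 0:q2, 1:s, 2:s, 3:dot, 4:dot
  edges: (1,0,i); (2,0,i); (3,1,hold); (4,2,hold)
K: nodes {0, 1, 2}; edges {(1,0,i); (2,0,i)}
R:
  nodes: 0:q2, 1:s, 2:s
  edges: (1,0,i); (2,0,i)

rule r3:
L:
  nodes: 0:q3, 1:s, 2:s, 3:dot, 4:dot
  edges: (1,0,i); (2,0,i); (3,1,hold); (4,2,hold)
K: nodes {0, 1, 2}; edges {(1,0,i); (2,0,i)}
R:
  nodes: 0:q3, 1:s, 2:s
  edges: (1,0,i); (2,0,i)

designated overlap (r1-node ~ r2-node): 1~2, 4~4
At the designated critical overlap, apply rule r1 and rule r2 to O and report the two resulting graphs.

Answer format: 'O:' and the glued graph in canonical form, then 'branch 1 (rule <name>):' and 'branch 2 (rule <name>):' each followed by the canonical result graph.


O:
nodes: 0:q1, 1:s, 2:s, 3:s, 4:dot, 5:q2, 6:s, 7:dot
edges: (0,2,o); (0,3,o); (1,0,i); (1,5,i); (4,1,hold); (6,5,i); (7,6,hold)
branch 1 (rule r1):
nodes: 0:q1, 1:s, 2:s, 3:s, 5:q2, 6:s, 7:dot, 8:dot, 9:dot
edges: (0,2,o); (0,3,o); (1,0,i); (1,5,i); (6,5,i); (7,6,hold); (8,2,hold); (9,3,hold)
branch 2 (rule r2):
nodes: 0:q1, 1:s, 2:s, 3:s, 5:q2, 6:s
edges: (0,2,o); (0,3,o); (1,0,i); (1,5,i); (6,5,i)


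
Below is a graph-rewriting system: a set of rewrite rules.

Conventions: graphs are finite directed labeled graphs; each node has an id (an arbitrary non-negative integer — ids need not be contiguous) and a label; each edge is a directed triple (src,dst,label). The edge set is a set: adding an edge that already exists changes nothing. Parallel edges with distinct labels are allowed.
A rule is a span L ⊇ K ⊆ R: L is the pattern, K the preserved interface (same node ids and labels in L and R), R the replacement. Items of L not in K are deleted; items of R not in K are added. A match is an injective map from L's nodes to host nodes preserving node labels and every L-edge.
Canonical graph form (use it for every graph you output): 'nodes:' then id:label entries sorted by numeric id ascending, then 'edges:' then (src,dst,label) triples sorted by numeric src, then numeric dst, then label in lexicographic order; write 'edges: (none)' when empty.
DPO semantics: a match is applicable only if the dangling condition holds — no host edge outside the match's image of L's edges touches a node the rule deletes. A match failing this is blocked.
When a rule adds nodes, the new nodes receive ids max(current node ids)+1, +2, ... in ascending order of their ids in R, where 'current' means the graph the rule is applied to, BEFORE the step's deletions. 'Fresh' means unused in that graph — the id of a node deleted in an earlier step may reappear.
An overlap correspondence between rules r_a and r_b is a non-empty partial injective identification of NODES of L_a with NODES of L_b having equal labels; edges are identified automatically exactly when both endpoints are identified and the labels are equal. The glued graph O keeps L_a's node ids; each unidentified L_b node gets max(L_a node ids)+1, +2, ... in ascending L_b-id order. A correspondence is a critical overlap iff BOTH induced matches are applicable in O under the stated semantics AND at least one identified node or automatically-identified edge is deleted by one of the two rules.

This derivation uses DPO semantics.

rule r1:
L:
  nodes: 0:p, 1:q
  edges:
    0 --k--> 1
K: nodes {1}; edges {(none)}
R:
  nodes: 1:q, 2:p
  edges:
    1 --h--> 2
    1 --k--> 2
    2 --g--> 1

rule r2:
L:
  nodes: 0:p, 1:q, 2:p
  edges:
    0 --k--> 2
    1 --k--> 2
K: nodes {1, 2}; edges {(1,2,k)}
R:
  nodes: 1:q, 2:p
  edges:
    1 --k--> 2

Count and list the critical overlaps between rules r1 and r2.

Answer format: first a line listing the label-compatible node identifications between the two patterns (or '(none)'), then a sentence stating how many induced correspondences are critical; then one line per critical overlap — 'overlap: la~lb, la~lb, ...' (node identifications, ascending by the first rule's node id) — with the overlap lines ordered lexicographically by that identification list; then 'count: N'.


label-compatible node identifications between L(r1) and L(r2): 0~0, 0~2, 1~1
0 of the induced correspondences are critical overlaps of r1 and r2.
count: 0


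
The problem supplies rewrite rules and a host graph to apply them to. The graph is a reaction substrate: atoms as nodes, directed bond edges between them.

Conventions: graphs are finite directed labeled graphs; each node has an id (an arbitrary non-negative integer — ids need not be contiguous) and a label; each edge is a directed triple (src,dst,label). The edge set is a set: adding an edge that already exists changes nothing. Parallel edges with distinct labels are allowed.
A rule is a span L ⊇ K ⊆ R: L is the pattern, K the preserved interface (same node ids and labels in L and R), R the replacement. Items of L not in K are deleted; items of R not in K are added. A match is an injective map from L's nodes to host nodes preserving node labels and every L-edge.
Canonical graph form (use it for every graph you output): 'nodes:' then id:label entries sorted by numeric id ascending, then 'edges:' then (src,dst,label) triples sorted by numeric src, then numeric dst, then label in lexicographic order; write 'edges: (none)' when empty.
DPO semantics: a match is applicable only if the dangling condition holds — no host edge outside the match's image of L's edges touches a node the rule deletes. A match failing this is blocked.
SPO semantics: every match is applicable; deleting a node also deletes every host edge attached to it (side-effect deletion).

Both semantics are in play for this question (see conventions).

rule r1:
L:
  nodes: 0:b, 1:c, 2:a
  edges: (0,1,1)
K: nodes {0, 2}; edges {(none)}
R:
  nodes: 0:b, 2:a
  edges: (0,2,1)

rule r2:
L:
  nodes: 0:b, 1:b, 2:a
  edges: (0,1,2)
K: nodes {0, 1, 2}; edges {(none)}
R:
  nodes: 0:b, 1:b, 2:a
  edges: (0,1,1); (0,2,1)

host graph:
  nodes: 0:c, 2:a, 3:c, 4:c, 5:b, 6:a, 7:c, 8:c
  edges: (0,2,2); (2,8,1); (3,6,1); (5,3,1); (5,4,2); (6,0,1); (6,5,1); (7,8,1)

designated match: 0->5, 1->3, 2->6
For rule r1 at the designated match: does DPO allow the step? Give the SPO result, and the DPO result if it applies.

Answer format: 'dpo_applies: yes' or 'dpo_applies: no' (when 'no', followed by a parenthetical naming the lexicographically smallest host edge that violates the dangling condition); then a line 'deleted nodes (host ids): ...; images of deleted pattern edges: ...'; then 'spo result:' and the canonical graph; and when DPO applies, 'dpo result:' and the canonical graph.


dpo_applies: no
(the rule deletes node 3, which keeps host edge (3,6,1) outside the match image — the dangling condition fails, DPO blocks; SPO proceeds and side-deletes such edges)
deleted nodes (host ids): 3; images of deleted pattern edges: (5,3,1)
spo result:
nodes: 0:c, 2:a, 4:c, 5:b, 6:a, 7:c, 8:c
edges: (0,2,2); (2,8,1); (5,4,2); (5,6,1); (6,0,1); (6,5,1); (7,8,1)


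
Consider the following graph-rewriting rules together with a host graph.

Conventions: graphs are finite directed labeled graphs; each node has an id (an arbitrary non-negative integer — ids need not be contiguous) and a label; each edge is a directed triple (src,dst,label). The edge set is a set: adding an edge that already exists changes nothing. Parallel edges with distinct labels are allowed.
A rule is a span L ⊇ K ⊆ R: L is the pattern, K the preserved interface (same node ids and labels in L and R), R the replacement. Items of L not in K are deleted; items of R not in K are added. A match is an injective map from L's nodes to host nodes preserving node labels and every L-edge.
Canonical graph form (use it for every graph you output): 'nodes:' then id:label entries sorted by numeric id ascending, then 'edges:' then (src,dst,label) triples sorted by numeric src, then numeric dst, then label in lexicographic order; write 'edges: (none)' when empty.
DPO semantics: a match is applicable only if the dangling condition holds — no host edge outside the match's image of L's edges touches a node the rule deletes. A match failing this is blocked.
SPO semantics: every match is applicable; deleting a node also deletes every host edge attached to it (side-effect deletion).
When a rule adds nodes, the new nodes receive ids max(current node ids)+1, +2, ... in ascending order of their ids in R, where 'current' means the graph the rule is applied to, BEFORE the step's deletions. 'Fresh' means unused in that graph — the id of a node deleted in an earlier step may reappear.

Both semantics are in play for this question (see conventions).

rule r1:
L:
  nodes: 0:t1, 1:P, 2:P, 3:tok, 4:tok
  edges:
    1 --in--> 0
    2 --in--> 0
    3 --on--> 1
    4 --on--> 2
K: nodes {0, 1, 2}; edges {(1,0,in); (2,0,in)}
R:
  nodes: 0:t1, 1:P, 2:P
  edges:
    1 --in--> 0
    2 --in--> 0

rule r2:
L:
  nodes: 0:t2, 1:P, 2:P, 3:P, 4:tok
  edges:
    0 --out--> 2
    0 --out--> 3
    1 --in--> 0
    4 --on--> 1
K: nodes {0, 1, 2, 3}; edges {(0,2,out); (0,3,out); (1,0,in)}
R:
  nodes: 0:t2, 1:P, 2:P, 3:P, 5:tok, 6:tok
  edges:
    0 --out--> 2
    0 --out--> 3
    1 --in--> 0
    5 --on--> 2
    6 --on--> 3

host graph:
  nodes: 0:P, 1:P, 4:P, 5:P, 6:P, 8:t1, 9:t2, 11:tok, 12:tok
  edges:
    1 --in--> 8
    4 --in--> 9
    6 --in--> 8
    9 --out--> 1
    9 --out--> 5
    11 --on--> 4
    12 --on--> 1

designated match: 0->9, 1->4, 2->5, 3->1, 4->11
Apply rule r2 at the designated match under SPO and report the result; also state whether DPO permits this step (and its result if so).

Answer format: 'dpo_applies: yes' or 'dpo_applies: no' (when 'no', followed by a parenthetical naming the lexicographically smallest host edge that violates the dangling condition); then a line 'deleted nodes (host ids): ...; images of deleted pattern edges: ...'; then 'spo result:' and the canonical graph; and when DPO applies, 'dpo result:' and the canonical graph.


dpo_applies: yes
deleted nodes (host ids): 11; images of deleted pattern edges: (11,4,on)
spo result:
nodes: 0:P, 1:P, 4:P, 5:P, 6:P, 8:t1, 9:t2, 12:tok, 13:tok, 14:tok
edges: (1,8,in); (4,9,in); (6,8,in); (9,1,out); (9,5,out); (12,1,on); (13,5,on); (14,1,on)
dpo result:
nodes: 0:P, 1:P, 4:P, 5:P, 6:P, 8:t1, 9:t2, 12:tok, 13:tok, 14:tok
edges: (1,8,in); (4,9,in); (6,8,in); (9,1,out); (9,5,out); (12,1,on); (13,5,on); (14,1,on)


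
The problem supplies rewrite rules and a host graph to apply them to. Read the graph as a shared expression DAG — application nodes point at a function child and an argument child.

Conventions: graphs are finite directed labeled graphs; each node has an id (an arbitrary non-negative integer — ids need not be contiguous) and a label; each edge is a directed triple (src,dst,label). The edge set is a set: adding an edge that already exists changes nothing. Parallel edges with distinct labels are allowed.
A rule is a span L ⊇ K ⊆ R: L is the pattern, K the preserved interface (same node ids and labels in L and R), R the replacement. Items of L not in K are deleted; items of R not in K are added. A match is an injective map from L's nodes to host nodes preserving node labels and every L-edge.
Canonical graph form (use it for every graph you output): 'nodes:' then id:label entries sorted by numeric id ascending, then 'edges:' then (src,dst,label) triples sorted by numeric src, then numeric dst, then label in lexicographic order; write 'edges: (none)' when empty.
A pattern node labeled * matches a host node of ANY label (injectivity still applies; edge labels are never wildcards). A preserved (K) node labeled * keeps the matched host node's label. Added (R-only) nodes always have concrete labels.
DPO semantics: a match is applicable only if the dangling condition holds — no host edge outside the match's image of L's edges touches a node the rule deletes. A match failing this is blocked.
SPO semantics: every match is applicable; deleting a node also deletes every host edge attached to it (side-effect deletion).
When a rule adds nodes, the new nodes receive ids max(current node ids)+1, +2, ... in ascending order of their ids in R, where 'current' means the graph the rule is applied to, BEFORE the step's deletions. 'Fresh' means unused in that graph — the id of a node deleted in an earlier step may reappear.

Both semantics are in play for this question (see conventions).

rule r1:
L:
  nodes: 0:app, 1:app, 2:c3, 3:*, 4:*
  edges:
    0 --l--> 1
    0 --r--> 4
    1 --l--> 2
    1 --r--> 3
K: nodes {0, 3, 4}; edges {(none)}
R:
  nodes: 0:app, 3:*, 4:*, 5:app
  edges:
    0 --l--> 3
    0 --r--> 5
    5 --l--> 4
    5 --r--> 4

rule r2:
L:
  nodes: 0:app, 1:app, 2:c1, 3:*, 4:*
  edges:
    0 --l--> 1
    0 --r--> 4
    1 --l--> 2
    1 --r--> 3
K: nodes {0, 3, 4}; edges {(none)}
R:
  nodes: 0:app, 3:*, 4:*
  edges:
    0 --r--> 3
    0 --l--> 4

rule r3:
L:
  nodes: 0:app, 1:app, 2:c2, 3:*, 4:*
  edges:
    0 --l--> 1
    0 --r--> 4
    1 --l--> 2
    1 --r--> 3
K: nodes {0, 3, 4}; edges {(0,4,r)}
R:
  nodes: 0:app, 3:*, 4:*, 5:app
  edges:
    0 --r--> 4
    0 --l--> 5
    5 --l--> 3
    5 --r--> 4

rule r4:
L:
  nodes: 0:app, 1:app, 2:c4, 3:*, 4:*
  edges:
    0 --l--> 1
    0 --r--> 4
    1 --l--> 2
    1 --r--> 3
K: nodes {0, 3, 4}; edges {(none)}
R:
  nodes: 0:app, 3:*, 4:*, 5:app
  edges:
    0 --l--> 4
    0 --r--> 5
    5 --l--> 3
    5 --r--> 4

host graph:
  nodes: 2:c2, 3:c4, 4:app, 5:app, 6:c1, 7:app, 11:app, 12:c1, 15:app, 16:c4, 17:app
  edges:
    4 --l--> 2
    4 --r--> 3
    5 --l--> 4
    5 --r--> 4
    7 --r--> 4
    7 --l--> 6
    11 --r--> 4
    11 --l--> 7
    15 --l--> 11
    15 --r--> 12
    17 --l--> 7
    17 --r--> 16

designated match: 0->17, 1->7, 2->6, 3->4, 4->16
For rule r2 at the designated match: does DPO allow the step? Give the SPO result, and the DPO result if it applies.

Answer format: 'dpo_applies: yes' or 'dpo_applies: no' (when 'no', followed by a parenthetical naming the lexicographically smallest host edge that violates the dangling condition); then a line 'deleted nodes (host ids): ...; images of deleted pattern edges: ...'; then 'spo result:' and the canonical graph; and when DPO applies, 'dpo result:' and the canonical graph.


dpo_applies: no
(the rule deletes node 7, which keeps host edge (11,7,l) outside the match image — the dangling condition fails, DPO blocks; SPO proceeds and side-deletes such edges)
deleted nodes (host ids): 6, 7; images of deleted pattern edges: (7,4,r); (7,6,l); (17,7,l); (17,16,r)
spo result:
nodes: 2:c2, 3:c4, 4:app, 5:app, 11:app, 12:c1, 15:app, 16:c4, 17:app
edges: (4,2,l); (4,3,r); (5,4,l); (5,4,r); (11,4,r); (15,11,l); (15,12,r); (17,4,r); (17,16,l)


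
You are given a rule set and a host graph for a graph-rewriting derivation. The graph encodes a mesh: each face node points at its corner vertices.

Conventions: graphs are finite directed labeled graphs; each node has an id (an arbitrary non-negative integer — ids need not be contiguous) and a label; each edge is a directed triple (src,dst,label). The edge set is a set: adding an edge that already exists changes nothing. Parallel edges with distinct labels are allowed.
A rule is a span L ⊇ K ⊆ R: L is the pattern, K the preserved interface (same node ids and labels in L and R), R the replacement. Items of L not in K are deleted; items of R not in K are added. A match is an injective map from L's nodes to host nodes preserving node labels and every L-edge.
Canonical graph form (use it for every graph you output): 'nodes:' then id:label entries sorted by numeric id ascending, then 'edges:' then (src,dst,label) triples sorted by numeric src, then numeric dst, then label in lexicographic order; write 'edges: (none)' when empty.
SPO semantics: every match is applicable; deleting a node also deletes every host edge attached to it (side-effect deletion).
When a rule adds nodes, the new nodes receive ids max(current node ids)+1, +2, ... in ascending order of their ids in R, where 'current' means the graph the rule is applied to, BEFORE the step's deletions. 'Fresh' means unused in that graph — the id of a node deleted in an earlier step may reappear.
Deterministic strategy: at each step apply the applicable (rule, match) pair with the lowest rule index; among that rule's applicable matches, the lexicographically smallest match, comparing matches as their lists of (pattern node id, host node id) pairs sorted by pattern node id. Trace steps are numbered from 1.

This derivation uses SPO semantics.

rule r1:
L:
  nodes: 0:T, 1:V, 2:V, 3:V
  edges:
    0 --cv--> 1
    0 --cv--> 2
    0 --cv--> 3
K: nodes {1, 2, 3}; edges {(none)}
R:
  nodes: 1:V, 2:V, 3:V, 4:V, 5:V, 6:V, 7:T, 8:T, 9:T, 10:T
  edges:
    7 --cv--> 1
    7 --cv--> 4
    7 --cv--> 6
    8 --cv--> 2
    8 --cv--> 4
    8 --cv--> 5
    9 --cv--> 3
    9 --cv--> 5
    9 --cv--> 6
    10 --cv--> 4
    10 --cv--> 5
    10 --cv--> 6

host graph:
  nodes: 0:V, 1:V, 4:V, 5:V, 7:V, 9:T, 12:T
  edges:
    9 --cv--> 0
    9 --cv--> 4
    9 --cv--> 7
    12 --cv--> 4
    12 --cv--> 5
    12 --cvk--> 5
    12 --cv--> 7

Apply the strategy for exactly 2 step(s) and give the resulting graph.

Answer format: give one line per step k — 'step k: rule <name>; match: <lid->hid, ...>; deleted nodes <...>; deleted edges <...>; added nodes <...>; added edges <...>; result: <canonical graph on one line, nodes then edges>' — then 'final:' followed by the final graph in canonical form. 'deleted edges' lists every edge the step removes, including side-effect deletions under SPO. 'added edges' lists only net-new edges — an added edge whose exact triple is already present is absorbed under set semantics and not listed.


step 1: rule r1; match: 0->9, 1->0, 2->4, 3->7; deleted nodes 9; deleted edges (9,0,cv); (9,4,cv); (9,7,cv); added nodes 13, 14, 15, 16, 17, 18, 19; added edges (16,0,cv); (16,13,cv); (16,15,cv); (17,4,cv); (17,13,cv); (17,14,cv); (18,7,cv); (18,14,cv); (18,15,cv); (19,13,cv); (19,14,cv); (19,15,cv); result: nodes: 0:V, 1:V, 4:V, 5:V, 7:V, 12:T, 13:V, 14:V, 15:V, 16:T, 17:T, 18:T, 19:T edges: (12,4,cv); (12,5,cv); (12,5,cvk); (12,7,cv); (16,0,cv); (16,13,cv); (16,15,cv); (17,4,cv); (17,13,cv); (17,14,cv); (18,7,cv); (18,14,cv); (18,15,cv); (19,13,cv); (19,14,cv); (19,15,cv)
step 2: rule r1; match: 0->12, 1->4, 2->5, 3->7; deleted nodes 12; deleted edges (12,4,cv); (12,5,cv); (12,5,cvk); (12,7,cv); added nodes 20, 21, 22, 23, 24, 25, 26; added edges (23,4,cv); (23,20,cv); (23,22,cv); (24,5,cv); (24,20,cv); (24,21,cv); (25,7,cv); (25,21,cv); (25,22,cv); (26,20,cv); (26,21,cv); (26,22,cv); result: nodes: 0:V, 1:V, 4:V, 5:V, 7:V, 13:V, 14:V, 15:V, 16:T, 17:T, 18:T, 19:T, 20:V, 21:V, 22:V, 23:T, 24:T, 25:T, 26:T edges: (16,0,cv); (16,13,cv); (16,15,cv); (17,4,cv); (17,13,cv); (17,14,cv); (18,7,cv); (18,14,cv); (18,15,cv); (19,13,cv); (19,14,cv); (19,15,cv); (23,4,cv); (23,20,cv); (23,22,cv); (24,5,cv); (24,20,cv); (24,21,cv); (25,7,cv); (25,21,cv); (25,22,cv); (26,20,cv); (26,21,cv); (26,22,cv)
final:
nodes: 0:V, 1:V, 4:V, 5:V, 7:V, 13:V, 14:V, 15:V, 16:T, 17:T, 18:T, 19:T, 20:V, 21:V, 22:V, 23:T, 24:T, 25:T, 26:T
edges: (16,0,cv); (16,13,cv); (16,15,cv); (17,4,cv); (17,13,cv); (17,14,cv); (18,7,cv); (18,14,cv); (18,15,cv); (19,13,cv); (19,14,cv); (19,15,cv); (23,4,cv); (23,20,cv); (23,22,cv); (24,5,cv); (24,20,cv); (24,21,cv); (25,7,cv); (25,21,cv); (25,22,cv); (26,20,cv); (26,21,cv); (26,22,cv)


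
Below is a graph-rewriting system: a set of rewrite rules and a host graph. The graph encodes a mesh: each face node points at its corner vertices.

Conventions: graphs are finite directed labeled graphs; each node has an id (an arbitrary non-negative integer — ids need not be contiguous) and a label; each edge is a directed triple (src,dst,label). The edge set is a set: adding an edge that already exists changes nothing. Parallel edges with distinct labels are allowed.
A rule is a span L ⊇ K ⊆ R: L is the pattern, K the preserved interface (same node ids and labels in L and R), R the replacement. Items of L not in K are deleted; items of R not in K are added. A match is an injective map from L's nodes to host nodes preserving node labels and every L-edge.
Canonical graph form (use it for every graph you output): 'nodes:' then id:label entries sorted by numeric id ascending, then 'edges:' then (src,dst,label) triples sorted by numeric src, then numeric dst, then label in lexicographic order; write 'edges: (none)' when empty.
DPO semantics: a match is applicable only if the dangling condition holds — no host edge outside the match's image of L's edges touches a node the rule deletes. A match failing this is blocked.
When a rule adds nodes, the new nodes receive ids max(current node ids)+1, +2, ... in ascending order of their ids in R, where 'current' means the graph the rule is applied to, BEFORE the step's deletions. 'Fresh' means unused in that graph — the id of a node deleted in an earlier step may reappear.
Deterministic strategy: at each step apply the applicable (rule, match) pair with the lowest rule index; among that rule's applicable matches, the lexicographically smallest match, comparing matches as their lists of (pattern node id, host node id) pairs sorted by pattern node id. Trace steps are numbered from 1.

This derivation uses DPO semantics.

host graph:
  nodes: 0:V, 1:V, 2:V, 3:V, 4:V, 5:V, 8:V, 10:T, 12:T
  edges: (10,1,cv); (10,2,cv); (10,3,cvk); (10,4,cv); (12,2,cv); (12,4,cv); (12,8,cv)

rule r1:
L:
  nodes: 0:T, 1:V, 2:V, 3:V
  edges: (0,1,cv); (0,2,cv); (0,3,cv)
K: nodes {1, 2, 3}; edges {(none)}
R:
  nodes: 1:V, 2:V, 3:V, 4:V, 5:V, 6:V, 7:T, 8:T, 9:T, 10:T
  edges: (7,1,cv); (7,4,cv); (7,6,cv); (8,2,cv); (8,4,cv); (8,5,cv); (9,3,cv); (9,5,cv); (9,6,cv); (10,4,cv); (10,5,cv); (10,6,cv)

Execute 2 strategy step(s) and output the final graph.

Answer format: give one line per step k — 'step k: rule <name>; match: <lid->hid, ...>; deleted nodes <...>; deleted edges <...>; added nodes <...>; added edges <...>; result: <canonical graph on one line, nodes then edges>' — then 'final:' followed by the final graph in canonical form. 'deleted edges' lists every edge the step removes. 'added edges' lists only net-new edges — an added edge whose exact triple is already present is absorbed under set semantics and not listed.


step 1: rule r1; match: 0->12, 1->2, 2->4, 3->8; deleted nodes 12; deleted edges (12,2,cv); (12,4,cv); (12,8,cv); added nodes 13, 14, 15, 16, 17, 18, 19; added edges (16,2,cv); (16,13,cv); (16,15,cv); (17,4,cv); (17,13,cv); (17,14,cv); (18,8,cv); (18,14,cv); (18,15,cv); (19,13,cv); (19,14,cv); (19,15,cv); result: nodes: 0:V, 1:V, 2:V, 3:V, 4:V, 5:V, 8:V, 10:T, 13:V, 14:V, 15:V, 16:T, 17:T, 18:T, 19:T edges: (10,1,cv); (10,2,cv); (10,3,cvk); (10,4,cv); (16,2,cv); (16,13,cv); (16,15,cv); (17,4,cv); (17,13,cv); (17,14,cv); (18,8,cv); (18,14,cv); (18,15,cv); (19,13,cv); (19,14,cv); (19,15,cv)
step 2: rule r1; match: 0->16, 1->2, 2->13, 3->15; deleted nodes 16; deleted edges (16,2,cv); (16,13,cv); (16,15,cv); added nodes 20, 21, 22, 23, 24, 25, 26; added edges (23,2,cv); (23,20,cv); (23,22,cv); (24,13,cv); (24,20,cv); (24,21,cv); (25,15,cv); (25,21,cv); (25,22,cv); (26,20,cv); (26,21,cv); (26,22,cv); result: nodes: 0:V, 1:V, 2:V, 3:V, 4:V, 5:V, 8:V, 10:T, 13:V, 14:V, 15:V, 17:T, 18:T, 19:T, 20:V, 21:V, 22:V, 23:T, 24:T, 25:T, 26:T edges: (10,1,cv); (10,2,cv); (10,3,cvk); (10,4,cv); (17,4,cv); (17,13,cv); (17,14,cv); (18,8,cv); (18,14,cv); (18,15,cv); (19,13,cv); (19,14,cv); (19,15,cv); (23,2,cv); (23,20,cv); (23,22,cv); (24,13,cv); (24,20,cv); (24,21,cv); (25,15,cv); (25,21,cv); (25,22,cv); (26,20,cv); (26,21,cv); (26,22,cv)
final:
nodes: 0:V, 1:V, 2:V, 3:V, 4:V, 5:V, 8:V, 10:T, 13:V, 14:V, 15:V, 17:T, 18:T, 19:T, 20:V, 21:V, 22:V, 23:T, 24:T, 25:T, 26:T
edges: (10,1,cv); (10,2,cv); (10,3,cvk); (10,4,cv); (17,4,cv); (17,13,cv); (17,14,cv); (18,8,cv); (18,14,cv); (18,15,cv); (19,13,cv); (19,14,cv); (19,15,cv); (23,2,cv); (23,20,cv); (23,22,cv); (24,13,cv); (24,20,cv); (24,21,cv); (25,15,cv); (25,21,cv); (25,22,cv); (26,20,cv); (26,21,cv); (26,22,cv)


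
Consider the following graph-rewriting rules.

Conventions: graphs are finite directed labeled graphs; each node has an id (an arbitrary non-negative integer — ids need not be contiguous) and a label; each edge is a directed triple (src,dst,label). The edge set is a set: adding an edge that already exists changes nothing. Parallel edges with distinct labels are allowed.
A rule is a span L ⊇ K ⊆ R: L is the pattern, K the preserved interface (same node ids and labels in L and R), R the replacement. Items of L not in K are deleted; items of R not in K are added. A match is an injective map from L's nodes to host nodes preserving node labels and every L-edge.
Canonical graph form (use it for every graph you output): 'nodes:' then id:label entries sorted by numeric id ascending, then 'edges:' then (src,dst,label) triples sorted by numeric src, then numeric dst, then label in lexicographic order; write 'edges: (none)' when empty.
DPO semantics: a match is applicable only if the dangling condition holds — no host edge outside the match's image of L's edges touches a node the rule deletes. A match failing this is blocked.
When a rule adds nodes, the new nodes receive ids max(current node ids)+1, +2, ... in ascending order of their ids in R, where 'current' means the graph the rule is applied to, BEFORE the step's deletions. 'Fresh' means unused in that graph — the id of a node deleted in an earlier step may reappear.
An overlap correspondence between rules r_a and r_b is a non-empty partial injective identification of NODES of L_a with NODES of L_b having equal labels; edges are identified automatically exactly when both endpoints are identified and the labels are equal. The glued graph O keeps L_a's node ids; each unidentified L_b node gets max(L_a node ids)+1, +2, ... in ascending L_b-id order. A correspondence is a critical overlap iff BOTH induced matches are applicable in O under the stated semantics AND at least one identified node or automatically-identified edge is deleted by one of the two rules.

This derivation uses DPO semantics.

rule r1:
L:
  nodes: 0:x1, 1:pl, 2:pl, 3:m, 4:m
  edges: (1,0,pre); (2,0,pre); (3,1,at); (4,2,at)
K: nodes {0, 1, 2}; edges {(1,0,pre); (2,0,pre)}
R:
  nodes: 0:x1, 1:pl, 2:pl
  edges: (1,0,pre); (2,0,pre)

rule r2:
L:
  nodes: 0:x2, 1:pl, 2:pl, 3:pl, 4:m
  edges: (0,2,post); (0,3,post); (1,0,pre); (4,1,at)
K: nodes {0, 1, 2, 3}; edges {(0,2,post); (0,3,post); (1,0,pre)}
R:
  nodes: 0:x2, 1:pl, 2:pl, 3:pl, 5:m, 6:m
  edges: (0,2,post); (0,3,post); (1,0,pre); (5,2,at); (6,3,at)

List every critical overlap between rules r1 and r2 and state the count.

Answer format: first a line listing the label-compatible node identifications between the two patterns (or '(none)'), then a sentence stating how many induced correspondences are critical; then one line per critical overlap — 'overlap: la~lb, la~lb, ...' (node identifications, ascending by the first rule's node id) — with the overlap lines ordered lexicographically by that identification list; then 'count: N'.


label-compatible node identifications between L(r1) and L(r2): 1~1, 1~2, 1~3, 2~1, 2~2, 2~3, 3~4, 4~4
6 of the induced correspondences are critical overlaps of r1 and r2.
overlap: 1~1, 2~2, 3~4
overlap: 1~1, 2~3, 3~4
overlap: 1~1, 3~4
overlap: 1~2, 2~1, 4~4
overlap: 1~3, 2~1, 4~4
overlap: 2~1, 4~4
count: 6


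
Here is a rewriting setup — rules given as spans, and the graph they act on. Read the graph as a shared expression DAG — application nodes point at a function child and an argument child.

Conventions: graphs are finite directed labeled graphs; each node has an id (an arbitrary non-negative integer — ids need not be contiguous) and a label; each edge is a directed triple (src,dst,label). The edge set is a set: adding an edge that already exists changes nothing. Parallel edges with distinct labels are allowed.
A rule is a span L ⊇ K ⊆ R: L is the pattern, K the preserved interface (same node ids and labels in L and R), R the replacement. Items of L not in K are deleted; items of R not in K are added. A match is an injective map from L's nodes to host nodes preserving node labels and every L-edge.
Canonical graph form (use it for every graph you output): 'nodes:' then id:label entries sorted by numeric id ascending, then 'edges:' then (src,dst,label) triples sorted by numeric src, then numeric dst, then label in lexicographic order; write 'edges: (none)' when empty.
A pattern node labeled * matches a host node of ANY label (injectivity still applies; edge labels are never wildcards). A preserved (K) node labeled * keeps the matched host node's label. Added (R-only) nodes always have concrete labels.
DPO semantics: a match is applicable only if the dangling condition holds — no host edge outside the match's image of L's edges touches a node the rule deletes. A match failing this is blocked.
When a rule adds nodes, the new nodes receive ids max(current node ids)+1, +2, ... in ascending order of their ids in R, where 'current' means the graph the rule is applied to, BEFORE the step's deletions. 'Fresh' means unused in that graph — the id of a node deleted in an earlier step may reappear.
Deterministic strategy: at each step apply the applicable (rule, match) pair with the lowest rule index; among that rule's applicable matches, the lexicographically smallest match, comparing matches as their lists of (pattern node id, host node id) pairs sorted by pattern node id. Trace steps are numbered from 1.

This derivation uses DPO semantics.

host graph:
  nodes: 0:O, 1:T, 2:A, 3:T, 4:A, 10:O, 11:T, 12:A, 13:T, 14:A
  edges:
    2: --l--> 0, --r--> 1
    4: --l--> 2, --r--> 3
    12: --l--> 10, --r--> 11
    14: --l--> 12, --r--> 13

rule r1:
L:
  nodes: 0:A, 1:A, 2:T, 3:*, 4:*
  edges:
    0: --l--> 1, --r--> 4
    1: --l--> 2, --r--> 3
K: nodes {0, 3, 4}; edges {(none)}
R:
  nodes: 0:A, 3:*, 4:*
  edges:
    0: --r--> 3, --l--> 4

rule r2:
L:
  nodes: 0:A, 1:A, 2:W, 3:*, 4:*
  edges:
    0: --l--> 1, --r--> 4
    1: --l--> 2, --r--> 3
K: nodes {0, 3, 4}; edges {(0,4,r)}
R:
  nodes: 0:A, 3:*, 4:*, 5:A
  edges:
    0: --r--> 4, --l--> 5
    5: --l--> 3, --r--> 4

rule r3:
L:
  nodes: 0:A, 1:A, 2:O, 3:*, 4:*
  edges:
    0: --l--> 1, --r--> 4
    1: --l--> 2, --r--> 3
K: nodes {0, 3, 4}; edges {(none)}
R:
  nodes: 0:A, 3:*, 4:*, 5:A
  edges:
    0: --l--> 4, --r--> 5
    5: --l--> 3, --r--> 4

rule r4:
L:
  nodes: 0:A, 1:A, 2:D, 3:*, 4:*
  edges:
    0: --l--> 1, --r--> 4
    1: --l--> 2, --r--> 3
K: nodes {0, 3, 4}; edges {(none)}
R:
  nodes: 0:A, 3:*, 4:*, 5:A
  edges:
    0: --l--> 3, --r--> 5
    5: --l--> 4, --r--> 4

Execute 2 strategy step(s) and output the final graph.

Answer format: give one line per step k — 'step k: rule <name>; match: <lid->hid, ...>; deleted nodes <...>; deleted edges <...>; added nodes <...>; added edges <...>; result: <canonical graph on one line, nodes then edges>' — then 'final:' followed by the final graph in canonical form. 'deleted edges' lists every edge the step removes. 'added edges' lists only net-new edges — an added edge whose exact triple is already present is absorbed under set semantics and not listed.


step 1: rule r3; match: 0->4, 1->2, 2->0, 3->1, 4->3; deleted nodes 0, 2; deleted edges (2,0,l); (2,1,r); (4,2,l); (4,3,r); added nodes 15; added edges (4,3,l); (4,15,r); (15,1,l); (15,3,r); result: nodes: 1:T, 3:T, 4:A, 10:O, 11:T, 12:A, 13:T, 14:A, 15:A edges: (4,3,l); (4,15,r); (12,10,l); (12,11,r); (14,12,l); (14,13,r); (15,1,l); (15,3,r)
step 2: rule r3; match: 0->14, 1->12, 2->10, 3->11, 4->13; deleted nodes 10, 12; deleted edges (12,10,l); (12,11,r); (14,12,l); (14,13,r); added nodes 16; added edges (14,13,l); (14,16,r); (16,11,l); (16,13,r); result: nodes: 1:T, 3:T, 4:A, 11:T, 13:T, 14:A, 15:A, 16:A edges: (4,3,l); (4,15,r); (14,13,l); (14,16,r); (15,1,l); (15,3,r); (16,11,l); (16,13,r)
final:
nodes: 1:T, 3:T, 4:A, 11:T, 13:T, 14:A, 15:A, 16:A
edges: (4,3,l); (4,15,r); (14,13,l); (14,16,r); (15,1,l); (15,3,r); (16,11,l); (16,13,r)
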